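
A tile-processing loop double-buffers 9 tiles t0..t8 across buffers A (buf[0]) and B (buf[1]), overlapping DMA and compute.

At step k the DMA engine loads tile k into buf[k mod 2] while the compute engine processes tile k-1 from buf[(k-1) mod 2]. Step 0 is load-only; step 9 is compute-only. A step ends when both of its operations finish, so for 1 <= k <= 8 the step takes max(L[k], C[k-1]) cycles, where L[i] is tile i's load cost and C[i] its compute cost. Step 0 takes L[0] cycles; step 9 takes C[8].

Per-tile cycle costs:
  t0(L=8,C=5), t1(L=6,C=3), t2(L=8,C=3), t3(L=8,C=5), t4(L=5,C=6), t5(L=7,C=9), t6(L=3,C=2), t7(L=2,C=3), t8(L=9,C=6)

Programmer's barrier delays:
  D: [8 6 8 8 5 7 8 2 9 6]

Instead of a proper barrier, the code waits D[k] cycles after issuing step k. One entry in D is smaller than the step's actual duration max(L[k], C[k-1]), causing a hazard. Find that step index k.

k=0 barrier L[0]=8→8c, D[0]=8 ok
k=1 barrier max(L[1]=6,C[0]=5)→6c, D[1]=6 ok
k=2 barrier max(L[2]=8,C[1]=3)→8c, D[2]=8 ok
k=3 barrier max(L[3]=8,C[2]=3)→8c, D[3]=8 ok
k=4 barrier max(L[4]=5,C[3]=5)→5c, D[4]=5 ok
k=5 barrier max(L[5]=7,C[4]=6)→7c, D[5]=7 ok
k=6 barrier max(L[6]=3,C[5]=9)→9c, D[6]=8 SHORT
k=7 barrier max(L[7]=2,C[6]=2)→2c, D[7]=2 ok
k=8 barrier max(L[8]=9,C[7]=3)→9c, D[8]=9 ok
k=9 barrier C[8]=6→6c, D[9]=6 ok

hazard at step 6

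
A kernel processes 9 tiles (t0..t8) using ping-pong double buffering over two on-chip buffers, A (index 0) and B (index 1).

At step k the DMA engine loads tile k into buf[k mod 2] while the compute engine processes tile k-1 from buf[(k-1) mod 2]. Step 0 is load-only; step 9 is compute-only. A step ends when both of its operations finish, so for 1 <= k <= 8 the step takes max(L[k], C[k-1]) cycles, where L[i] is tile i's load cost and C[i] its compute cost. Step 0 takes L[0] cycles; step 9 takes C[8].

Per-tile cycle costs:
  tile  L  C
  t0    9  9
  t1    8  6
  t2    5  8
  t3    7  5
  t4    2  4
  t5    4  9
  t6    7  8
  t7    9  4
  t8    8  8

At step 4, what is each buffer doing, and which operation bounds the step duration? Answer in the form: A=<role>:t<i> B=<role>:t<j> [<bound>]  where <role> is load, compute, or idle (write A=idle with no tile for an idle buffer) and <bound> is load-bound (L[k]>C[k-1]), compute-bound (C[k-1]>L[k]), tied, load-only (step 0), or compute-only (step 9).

step 4: A=load:t4 B=compute:t3 [compute-bound]

[0] DMA t0→A (9c) ∥ CU idle ⇒ 9c, clock 9
[1] DMA t1→B (8c) ∥ CU A:t0 (9c) ⇒ 9c, clock 18
[2] DMA t2→A (5c) ∥ CU B:t1 (6c) ⇒ 6c, clock 24
[3] DMA t3→B (7c) ∥ CU A:t2 (8c) ⇒ 8c, clock 32
[4] DMA t4→A (2c) ∥ CU B:t3 (5c) ⇒ 5c, clock 37
[5] DMA t5→B (4c) ∥ CU A:t4 (4c) ⇒ 4c, clock 41
[6] DMA t6→A (7c) ∥ CU B:t5 (9c) ⇒ 9c, clock 50
[7] DMA t7→B (9c) ∥ CU A:t6 (8c) ⇒ 9c, clock 59
[8] DMA t8→A (8c) ∥ CU B:t7 (4c) ⇒ 8c, clock 67
[9] DMA idle ∥ CU A:t8 (8c) ⇒ 8c, clock 75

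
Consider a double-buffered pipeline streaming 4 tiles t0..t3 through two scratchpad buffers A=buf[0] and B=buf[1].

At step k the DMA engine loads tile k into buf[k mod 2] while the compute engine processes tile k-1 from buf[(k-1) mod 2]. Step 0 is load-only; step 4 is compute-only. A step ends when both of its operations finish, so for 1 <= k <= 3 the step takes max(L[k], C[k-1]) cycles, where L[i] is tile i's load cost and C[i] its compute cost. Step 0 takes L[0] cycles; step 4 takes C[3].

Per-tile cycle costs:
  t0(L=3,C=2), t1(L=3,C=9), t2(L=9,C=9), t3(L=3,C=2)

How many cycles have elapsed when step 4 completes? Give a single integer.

step 0: L[0]=3 → dur=3, Σ=3 | A=load:t0 B=idle [load-only]
step 1: L[1]=3 C[0]=2 → dur=3, Σ=6 | A=compute:t0 B=load:t1 [load-bound]
step 2: L[2]=9 C[1]=9 → dur=9, Σ=15 | A=load:t2 B=compute:t1 [tied]
step 3: L[3]=3 C[2]=9 → dur=9, Σ=24 | A=compute:t2 B=load:t3 [compute-bound]
step 4: C[3]=2 → dur=2, Σ=26 | A=idle B=compute:t3 [compute-only]

end_cycle[4] = 26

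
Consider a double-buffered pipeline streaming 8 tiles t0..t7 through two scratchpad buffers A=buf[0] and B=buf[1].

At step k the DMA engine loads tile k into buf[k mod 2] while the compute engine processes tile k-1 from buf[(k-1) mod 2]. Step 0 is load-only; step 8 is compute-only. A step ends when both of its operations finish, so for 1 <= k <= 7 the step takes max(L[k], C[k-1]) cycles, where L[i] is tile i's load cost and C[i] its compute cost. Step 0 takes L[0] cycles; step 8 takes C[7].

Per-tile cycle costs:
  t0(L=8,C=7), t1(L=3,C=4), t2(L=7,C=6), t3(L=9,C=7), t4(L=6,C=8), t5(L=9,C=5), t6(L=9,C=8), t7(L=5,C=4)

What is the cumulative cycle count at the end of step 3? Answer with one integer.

step 0: L[0]=8 → dur=8, Σ=8 | A=load:t0 B=idle [load-only]
step 1: L[1]=3 C[0]=7 → dur=7, Σ=15 | A=compute:t0 B=load:t1 [compute-bound]
step 2: L[2]=7 C[1]=4 → dur=7, Σ=22 | A=load:t2 B=compute:t1 [load-bound]
step 3: L[3]=9 C[2]=6 → dur=9, Σ=31 | A=compute:t2 B=load:t3 [load-bound]
step 4: L[4]=6 C[3]=7 → dur=7, Σ=38 | A=load:t4 B=compute:t3 [compute-bound]
step 5: L[5]=9 C[4]=8 → dur=9, Σ=47 | A=compute:t4 B=load:t5 [load-bound]
step 6: L[6]=9 C[5]=5 → dur=9, Σ=56 | A=load:t6 B=compute:t5 [load-bound]
step 7: L[7]=5 C[6]=8 → dur=8, Σ=64 | A=compute:t6 B=load:t7 [compute-bound]
step 8: C[7]=4 → dur=4, Σ=68 | A=idle B=compute:t7 [compute-only]

end_cycle[3] = 31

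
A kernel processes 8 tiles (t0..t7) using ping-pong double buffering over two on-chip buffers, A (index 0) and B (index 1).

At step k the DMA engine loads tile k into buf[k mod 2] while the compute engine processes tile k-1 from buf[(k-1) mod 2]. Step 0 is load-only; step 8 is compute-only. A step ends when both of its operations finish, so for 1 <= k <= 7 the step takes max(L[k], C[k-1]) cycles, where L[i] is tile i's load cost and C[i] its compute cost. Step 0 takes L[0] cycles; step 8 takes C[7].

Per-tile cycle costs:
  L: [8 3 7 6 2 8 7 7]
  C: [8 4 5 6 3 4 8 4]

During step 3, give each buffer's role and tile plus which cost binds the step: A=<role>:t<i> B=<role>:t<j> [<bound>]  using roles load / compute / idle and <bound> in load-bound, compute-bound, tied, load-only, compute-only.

step 3: A=compute:t2 B=load:t3 [load-bound]

[0] DMA t0→A (8c) ∥ CU idle ⇒ 8c, clock 8
[1] DMA t1→B (3c) ∥ CU A:t0 (8c) ⇒ 8c, clock 16
[2] DMA t2→A (7c) ∥ CU B:t1 (4c) ⇒ 7c, clock 23
[3] DMA t3→B (6c) ∥ CU A:t2 (5c) ⇒ 6c, clock 29
[4] DMA t4→A (2c) ∥ CU B:t3 (6c) ⇒ 6c, clock 35
[5] DMA t5→B (8c) ∥ CU A:t4 (3c) ⇒ 8c, clock 43
[6] DMA t6→A (7c) ∥ CU B:t5 (4c) ⇒ 7c, clock 50
[7] DMA t7→B (7c) ∥ CU A:t6 (8c) ⇒ 8c, clock 58
[8] DMA idle ∥ CU B:t7 (4c) ⇒ 4c, clock 62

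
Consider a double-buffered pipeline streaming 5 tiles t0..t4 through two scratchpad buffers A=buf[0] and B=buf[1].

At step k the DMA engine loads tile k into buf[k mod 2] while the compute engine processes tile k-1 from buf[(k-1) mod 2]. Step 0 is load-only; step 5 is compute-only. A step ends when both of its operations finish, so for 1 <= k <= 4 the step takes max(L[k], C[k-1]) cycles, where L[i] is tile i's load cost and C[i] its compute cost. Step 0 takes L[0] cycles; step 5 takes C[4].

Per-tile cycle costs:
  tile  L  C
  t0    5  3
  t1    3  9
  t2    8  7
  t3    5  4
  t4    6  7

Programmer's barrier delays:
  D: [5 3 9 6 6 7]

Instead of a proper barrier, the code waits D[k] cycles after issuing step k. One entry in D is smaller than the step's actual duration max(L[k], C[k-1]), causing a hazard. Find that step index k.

hazard at step 3

k=0 barrier L[0]=5→5c, D[0]=5 ok
k=1 barrier max(L[1]=3,C[0]=3)→3c, D[1]=3 ok
k=2 barrier max(L[2]=8,C[1]=9)→9c, D[2]=9 ok
k=3 barrier max(L[3]=5,C[2]=7)→7c, D[3]=6 SHORT
k=4 barrier max(L[4]=6,C[3]=4)→6c, D[4]=6 ok
k=5 barrier C[4]=7→7c, D[5]=7 ok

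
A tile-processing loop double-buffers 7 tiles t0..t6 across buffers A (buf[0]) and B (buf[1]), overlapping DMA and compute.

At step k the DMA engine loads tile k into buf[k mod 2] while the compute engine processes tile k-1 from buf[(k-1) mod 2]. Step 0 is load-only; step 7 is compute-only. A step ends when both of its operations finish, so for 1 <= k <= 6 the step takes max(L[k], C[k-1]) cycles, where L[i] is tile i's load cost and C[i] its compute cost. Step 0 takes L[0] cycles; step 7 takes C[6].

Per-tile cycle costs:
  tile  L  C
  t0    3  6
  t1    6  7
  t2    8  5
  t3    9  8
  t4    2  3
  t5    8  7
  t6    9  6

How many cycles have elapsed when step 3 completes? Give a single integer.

end_cycle[3] = 26

  0. 3=3c; end=3; A:t0 B:-
  1. max(6,6)=6c; end=9; A:t0 B:t1
  2. max(8,7)=8c; end=17; A:t2 B:t1
  3. max(9,5)=9c; end=26; A:t2 B:t3
  4. max(2,8)=8c; end=34; A:t4 B:t3
  5. max(8,3)=8c; end=42; A:t4 B:t5
  6. max(9,7)=9c; end=51; A:t6 B:t5
  7. 6=6c; end=57; A:t6 B:t5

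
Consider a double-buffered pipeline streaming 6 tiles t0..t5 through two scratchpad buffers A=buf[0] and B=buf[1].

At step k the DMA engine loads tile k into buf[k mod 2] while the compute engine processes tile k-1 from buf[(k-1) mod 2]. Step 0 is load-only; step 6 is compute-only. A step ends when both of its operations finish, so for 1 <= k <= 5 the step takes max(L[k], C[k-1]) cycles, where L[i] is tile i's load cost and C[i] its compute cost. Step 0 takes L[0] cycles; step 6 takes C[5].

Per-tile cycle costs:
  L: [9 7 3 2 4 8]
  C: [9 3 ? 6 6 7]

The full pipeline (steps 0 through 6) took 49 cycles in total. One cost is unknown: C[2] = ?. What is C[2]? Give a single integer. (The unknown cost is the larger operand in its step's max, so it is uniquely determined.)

step 0: dur = L[0]=9 = 9
step 1: dur = max(L[1]=7, C[0]=9) = 9
step 2: dur = max(L[2]=3, C[1]=3) = 3
step 3: dur = max(L[3]=2, C[2]=?) = C[2]  (unknown; binding)
step 4: dur = max(L[4]=4, C[3]=6) = 6
step 5: dur = max(L[5]=8, C[4]=6) = 8
step 6: dur = C[5]=7 = 7
sum of known step durations = 42
dur[3] = total - known = 49 - 42 = 7
C[2] is the binding max in step 3, so C[2] = dur[3] = 7

C[2] = 7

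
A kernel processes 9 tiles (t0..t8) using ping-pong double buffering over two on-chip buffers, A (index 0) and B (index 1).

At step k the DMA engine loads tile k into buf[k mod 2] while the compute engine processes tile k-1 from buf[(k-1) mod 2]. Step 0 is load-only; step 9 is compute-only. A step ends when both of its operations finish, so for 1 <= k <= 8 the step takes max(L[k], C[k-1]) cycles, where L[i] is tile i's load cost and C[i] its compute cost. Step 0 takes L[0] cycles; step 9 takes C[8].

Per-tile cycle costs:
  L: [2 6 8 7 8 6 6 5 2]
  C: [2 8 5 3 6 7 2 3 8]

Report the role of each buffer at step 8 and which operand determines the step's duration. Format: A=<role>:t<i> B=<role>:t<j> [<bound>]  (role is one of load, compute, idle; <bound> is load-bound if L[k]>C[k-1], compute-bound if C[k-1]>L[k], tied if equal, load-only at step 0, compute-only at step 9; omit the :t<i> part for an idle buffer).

step 8: A=load:t8 B=compute:t7 [compute-bound]

  0. 2=2c; end=2; A:t0 B:-
  1. max(6,2)=6c; end=8; A:t0 B:t1
  2. max(8,8)=8c; end=16; A:t2 B:t1
  3. max(7,5)=7c; end=23; A:t2 B:t3
  4. max(8,3)=8c; end=31; A:t4 B:t3
  5. max(6,6)=6c; end=37; A:t4 B:t5
  6. max(6,7)=7c; end=44; A:t6 B:t5
  7. max(5,2)=5c; end=49; A:t6 B:t7
  8. max(2,3)=3c; end=52; A:t8 B:t7
  9. 8=8c; end=60; A:t8 B:t7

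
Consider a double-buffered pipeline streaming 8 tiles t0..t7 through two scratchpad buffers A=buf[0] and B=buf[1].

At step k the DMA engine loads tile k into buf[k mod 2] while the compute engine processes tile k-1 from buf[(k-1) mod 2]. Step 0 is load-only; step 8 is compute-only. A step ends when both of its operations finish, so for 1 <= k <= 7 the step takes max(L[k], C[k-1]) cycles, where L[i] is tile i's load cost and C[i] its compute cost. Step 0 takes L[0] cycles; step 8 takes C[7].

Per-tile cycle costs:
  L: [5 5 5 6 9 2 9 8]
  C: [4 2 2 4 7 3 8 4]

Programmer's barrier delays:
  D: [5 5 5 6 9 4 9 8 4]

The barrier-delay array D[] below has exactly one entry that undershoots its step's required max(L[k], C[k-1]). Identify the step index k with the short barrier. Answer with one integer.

hazard at step 5

[0] required=L[0]=5=5 vs D=5 ok
[1] required=max(L[1]=5,C[0]=4)=5 vs D=5 ok
[2] required=max(L[2]=5,C[1]=2)=5 vs D=5 ok
[3] required=max(L[3]=6,C[2]=2)=6 vs D=6 ok
[4] required=max(L[4]=9,C[3]=4)=9 vs D=9 ok
[5] required=max(L[5]=2,C[4]=7)=7 vs D=4 SHORT
[6] required=max(L[6]=9,C[5]=3)=9 vs D=9 ok
[7] required=max(L[7]=8,C[6]=8)=8 vs D=8 ok
[8] required=C[7]=4=4 vs D=4 ok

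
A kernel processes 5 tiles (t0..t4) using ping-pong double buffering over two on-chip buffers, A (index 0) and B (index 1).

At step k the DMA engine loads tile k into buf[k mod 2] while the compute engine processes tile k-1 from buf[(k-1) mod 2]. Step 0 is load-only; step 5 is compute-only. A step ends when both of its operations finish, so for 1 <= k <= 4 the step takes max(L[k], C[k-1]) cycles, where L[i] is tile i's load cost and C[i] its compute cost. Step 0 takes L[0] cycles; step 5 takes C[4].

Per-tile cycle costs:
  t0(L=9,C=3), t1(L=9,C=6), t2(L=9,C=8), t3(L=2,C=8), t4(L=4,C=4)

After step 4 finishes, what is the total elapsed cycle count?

k=0 load=t0/9c comp=- wait=9 total=9
k=1 load=t1/9c comp=t0/3c wait=9 total=18
k=2 load=t2/9c comp=t1/6c wait=9 total=27
k=3 load=t3/2c comp=t2/8c wait=8 total=35
k=4 load=t4/4c comp=t3/8c wait=8 total=43
k=5 load=- comp=t4/4c wait=4 total=47

end_cycle[4] = 43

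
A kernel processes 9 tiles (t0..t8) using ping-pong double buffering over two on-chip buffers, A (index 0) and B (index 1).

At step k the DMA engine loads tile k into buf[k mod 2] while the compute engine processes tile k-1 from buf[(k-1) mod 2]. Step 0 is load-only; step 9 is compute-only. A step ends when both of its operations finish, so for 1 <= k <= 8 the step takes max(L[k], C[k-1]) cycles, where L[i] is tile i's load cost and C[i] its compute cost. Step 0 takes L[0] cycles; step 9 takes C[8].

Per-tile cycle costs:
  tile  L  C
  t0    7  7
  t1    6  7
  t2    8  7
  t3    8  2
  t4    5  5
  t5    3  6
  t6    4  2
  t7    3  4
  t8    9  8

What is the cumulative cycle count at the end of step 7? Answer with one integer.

end_cycle[7] = 49

step 0: L[0]=7 → dur=7, Σ=7 | A=load:t0 B=idle [load-only]
step 1: L[1]=6 C[0]=7 → dur=7, Σ=14 | A=compute:t0 B=load:t1 [compute-bound]
step 2: L[2]=8 C[1]=7 → dur=8, Σ=22 | A=load:t2 B=compute:t1 [load-bound]
step 3: L[3]=8 C[2]=7 → dur=8, Σ=30 | A=compute:t2 B=load:t3 [load-bound]
step 4: L[4]=5 C[3]=2 → dur=5, Σ=35 | A=load:t4 B=compute:t3 [load-bound]
step 5: L[5]=3 C[4]=5 → dur=5, Σ=40 | A=compute:t4 B=load:t5 [compute-bound]
step 6: L[6]=4 C[5]=6 → dur=6, Σ=46 | A=load:t6 B=compute:t5 [compute-bound]
step 7: L[7]=3 C[6]=2 → dur=3, Σ=49 | A=compute:t6 B=load:t7 [load-bound]
step 8: L[8]=9 C[7]=4 → dur=9, Σ=58 | A=load:t8 B=compute:t7 [load-bound]
step 9: C[8]=8 → dur=8, Σ=66 | A=compute:t8 B=idle [compute-only]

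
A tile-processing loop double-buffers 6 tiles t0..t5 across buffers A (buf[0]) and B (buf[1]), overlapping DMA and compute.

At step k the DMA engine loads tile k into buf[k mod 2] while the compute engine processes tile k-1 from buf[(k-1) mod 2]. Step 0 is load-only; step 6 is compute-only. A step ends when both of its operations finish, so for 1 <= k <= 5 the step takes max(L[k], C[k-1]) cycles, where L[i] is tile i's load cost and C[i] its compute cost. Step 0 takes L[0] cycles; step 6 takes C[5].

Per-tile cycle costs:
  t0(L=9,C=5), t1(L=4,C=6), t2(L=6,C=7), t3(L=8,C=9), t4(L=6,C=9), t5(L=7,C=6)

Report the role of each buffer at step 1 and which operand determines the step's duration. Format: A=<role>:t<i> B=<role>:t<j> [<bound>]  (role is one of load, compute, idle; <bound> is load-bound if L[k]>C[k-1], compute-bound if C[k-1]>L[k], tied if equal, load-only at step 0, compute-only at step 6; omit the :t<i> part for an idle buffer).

[0] DMA t0→A (9c) ∥ CU idle ⇒ 9c, clock 9
[1] DMA t1→B (4c) ∥ CU A:t0 (5c) ⇒ 5c, clock 14
[2] DMA t2→A (6c) ∥ CU B:t1 (6c) ⇒ 6c, clock 20
[3] DMA t3→B (8c) ∥ CU A:t2 (7c) ⇒ 8c, clock 28
[4] DMA t4→A (6c) ∥ CU B:t3 (9c) ⇒ 9c, clock 37
[5] DMA t5→B (7c) ∥ CU A:t4 (9c) ⇒ 9c, clock 46
[6] DMA idle ∥ CU B:t5 (6c) ⇒ 6c, clock 52

step 1: A=compute:t0 B=load:t1 [compute-bound]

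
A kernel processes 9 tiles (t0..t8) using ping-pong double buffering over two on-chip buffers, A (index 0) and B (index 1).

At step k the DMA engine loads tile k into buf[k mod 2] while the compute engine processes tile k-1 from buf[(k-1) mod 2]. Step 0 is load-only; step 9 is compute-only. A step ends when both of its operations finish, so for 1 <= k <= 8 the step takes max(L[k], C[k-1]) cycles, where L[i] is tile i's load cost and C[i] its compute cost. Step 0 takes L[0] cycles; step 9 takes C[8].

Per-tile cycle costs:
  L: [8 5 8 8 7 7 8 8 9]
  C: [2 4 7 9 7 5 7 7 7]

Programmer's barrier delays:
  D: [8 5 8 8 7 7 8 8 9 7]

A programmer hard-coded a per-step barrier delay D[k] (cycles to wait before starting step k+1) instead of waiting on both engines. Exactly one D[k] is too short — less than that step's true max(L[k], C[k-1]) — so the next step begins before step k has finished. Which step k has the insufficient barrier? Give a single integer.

hazard at step 4

step 0: need L[0]=8 = 8; D[0]=8 ok
step 1: need max(L[1]=5,C[0]=2) = 5; D[1]=5 ok
step 2: need max(L[2]=8,C[1]=4) = 8; D[2]=8 ok
step 3: need max(L[3]=8,C[2]=7) = 8; D[3]=8 ok
step 4: need max(L[4]=7,C[3]=9) = 9; D[4]=7 SHORT
step 5: need max(L[5]=7,C[4]=7) = 7; D[5]=7 ok
step 6: need max(L[6]=8,C[5]=5) = 8; D[6]=8 ok
step 7: need max(L[7]=8,C[6]=7) = 8; D[7]=8 ok
step 8: need max(L[8]=9,C[7]=7) = 9; D[8]=9 ok
step 9: need C[8]=7 = 7; D[9]=7 ok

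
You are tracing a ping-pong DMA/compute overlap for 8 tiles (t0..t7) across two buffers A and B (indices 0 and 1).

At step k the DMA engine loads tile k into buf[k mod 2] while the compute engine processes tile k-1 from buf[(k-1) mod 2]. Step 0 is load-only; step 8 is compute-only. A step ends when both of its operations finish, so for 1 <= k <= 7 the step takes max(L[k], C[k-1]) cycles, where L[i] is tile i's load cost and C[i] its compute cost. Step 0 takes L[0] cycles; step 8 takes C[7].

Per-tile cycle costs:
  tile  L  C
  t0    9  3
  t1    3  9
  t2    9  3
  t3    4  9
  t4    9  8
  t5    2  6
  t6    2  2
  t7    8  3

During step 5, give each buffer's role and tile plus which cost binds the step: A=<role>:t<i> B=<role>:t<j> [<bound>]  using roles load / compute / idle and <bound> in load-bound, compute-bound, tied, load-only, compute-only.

step 5: A=compute:t4 B=load:t5 [compute-bound]

[0] DMA t0→A (9c) ∥ CU idle ⇒ 9c, clock 9
[1] DMA t1→B (3c) ∥ CU A:t0 (3c) ⇒ 3c, clock 12
[2] DMA t2→A (9c) ∥ CU B:t1 (9c) ⇒ 9c, clock 21
[3] DMA t3→B (4c) ∥ CU A:t2 (3c) ⇒ 4c, clock 25
[4] DMA t4→A (9c) ∥ CU B:t3 (9c) ⇒ 9c, clock 34
[5] DMA t5→B (2c) ∥ CU A:t4 (8c) ⇒ 8c, clock 42
[6] DMA t6→A (2c) ∥ CU B:t5 (6c) ⇒ 6c, clock 48
[7] DMA t7→B (8c) ∥ CU A:t6 (2c) ⇒ 8c, clock 56
[8] DMA idle ∥ CU B:t7 (3c) ⇒ 3c, clock 59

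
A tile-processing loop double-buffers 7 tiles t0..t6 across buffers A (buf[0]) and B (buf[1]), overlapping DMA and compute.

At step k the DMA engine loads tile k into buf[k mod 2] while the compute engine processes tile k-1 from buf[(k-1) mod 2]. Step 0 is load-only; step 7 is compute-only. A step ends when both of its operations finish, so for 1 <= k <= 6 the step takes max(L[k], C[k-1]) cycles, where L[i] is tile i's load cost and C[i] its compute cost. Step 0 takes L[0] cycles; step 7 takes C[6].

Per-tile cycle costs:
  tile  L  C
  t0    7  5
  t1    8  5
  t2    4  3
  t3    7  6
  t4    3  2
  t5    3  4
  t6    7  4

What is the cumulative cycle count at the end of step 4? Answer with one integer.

[0] DMA t0→A (7c) ∥ CU idle ⇒ 7c, clock 7
[1] DMA t1→B (8c) ∥ CU A:t0 (5c) ⇒ 8c, clock 15
[2] DMA t2→A (4c) ∥ CU B:t1 (5c) ⇒ 5c, clock 20
[3] DMA t3→B (7c) ∥ CU A:t2 (3c) ⇒ 7c, clock 27
[4] DMA t4→A (3c) ∥ CU B:t3 (6c) ⇒ 6c, clock 33
[5] DMA t5→B (3c) ∥ CU A:t4 (2c) ⇒ 3c, clock 36
[6] DMA t6→A (7c) ∥ CU B:t5 (4c) ⇒ 7c, clock 43
[7] DMA idle ∥ CU A:t6 (4c) ⇒ 4c, clock 47

end_cycle[4] = 33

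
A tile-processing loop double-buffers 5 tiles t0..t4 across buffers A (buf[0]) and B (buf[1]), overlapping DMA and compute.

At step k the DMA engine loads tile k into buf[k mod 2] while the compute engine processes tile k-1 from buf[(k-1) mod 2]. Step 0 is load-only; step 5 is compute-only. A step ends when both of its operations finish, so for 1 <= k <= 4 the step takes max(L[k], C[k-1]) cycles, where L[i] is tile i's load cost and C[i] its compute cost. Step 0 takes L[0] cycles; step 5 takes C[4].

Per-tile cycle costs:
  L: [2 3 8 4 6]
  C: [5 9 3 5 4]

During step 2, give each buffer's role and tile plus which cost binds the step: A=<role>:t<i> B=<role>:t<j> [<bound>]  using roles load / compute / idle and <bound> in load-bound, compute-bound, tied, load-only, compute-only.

step 2: A=load:t2 B=compute:t1 [compute-bound]

step 0: L[0]=2 → dur=2, Σ=2 | A=load:t0 B=idle [load-only]
step 1: L[1]=3 C[0]=5 → dur=5, Σ=7 | A=compute:t0 B=load:t1 [compute-bound]
step 2: L[2]=8 C[1]=9 → dur=9, Σ=16 | A=load:t2 B=compute:t1 [compute-bound]
step 3: L[3]=4 C[2]=3 → dur=4, Σ=20 | A=compute:t2 B=load:t3 [load-bound]
step 4: L[4]=6 C[3]=5 → dur=6, Σ=26 | A=load:t4 B=compute:t3 [load-bound]
step 5: C[4]=4 → dur=4, Σ=30 | A=compute:t4 B=idle [compute-only]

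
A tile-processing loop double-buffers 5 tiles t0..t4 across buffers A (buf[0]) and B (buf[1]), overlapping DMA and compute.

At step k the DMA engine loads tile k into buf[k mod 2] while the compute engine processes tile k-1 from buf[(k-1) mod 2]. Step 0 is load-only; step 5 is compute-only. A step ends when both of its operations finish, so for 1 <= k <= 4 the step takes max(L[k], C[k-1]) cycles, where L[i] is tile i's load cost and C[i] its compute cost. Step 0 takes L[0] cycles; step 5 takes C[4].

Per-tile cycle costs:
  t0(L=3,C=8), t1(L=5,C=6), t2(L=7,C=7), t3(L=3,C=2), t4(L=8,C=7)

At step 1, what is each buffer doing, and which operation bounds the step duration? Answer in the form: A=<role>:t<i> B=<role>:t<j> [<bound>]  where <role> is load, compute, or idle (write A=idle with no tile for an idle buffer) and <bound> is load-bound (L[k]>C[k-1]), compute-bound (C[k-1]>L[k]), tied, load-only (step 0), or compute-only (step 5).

  0. 3=3c; end=3; A:t0 B:-
  1. max(5,8)=8c; end=11; A:t0 B:t1
  2. max(7,6)=7c; end=18; A:t2 B:t1
  3. max(3,7)=7c; end=25; A:t2 B:t3
  4. max(8,2)=8c; end=33; A:t4 B:t3
  5. 7=7c; end=40; A:t4 B:t3

step 1: A=compute:t0 B=load:t1 [compute-bound]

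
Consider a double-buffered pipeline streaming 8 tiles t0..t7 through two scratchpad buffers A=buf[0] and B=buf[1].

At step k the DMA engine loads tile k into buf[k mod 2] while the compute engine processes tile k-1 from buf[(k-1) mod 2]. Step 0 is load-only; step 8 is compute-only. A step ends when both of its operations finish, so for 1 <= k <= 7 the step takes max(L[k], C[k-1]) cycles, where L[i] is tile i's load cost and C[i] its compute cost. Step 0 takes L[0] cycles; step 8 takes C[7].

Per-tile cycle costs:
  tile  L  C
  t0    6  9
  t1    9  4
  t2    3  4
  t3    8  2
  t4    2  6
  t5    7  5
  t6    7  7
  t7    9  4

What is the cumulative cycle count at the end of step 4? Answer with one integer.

step 0: L[0]=6 → dur=6, Σ=6 | A=load:t0 B=idle [load-only]
step 1: L[1]=9 C[0]=9 → dur=9, Σ=15 | A=compute:t0 B=load:t1 [tied]
step 2: L[2]=3 C[1]=4 → dur=4, Σ=19 | A=load:t2 B=compute:t1 [compute-bound]
step 3: L[3]=8 C[2]=4 → dur=8, Σ=27 | A=compute:t2 B=load:t3 [load-bound]
step 4: L[4]=2 C[3]=2 → dur=2, Σ=29 | A=load:t4 B=compute:t3 [tied]
step 5: L[5]=7 C[4]=6 → dur=7, Σ=36 | A=compute:t4 B=load:t5 [load-bound]
step 6: L[6]=7 C[5]=5 → dur=7, Σ=43 | A=load:t6 B=compute:t5 [load-bound]
step 7: L[7]=9 C[6]=7 → dur=9, Σ=52 | A=compute:t6 B=load:t7 [load-bound]
step 8: C[7]=4 → dur=4, Σ=56 | A=idle B=compute:t7 [compute-only]

end_cycle[4] = 29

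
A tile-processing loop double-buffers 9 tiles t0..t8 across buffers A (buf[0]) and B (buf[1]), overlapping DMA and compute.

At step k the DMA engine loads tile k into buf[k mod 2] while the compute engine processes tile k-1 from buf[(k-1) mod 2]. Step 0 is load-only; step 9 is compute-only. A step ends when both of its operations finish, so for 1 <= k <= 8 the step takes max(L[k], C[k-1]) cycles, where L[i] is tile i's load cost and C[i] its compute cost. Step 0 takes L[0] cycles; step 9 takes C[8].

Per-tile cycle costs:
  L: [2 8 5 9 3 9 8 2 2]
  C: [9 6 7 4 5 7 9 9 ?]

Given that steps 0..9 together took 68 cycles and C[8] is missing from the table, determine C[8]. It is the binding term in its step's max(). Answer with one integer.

step 0 = dur = L[0]=2 = 2
step 1 = dur = max(L[1]=8, C[0]=9) = 9
step 2 = dur = max(L[2]=5, C[1]=6) = 6
step 3 = dur = max(L[3]=9, C[2]=7) = 9
step 4 = dur = max(L[4]=3, C[3]=4) = 4
step 5 = dur = max(L[5]=9, C[4]=5) = 9
step 6 = dur = max(L[6]=8, C[5]=7) = 8
step 7 = dur = max(L[7]=2, C[6]=9) = 9
step 8 = dur = max(L[8]=2, C[7]=9) = 9
step 9 = dur = C[8]=? = C[8]  (unknown; binding)
sum of known step durations = 65
dur[9] = total - known = 68 - 65 = 3
C[8] is the binding max in step 9, so C[8] = dur[9] = 3

C[8] = 3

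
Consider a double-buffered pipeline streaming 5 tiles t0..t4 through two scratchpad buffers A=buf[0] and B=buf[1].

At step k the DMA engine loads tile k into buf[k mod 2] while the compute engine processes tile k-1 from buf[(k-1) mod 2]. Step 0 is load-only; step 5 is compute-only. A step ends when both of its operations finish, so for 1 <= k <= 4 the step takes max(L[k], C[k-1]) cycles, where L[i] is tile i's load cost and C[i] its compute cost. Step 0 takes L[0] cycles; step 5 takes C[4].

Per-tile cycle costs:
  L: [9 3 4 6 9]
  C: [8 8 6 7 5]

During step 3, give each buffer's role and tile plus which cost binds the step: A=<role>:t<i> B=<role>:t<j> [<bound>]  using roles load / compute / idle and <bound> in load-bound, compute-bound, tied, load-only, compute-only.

step 3: A=compute:t2 B=load:t3 [tied]

[0] DMA t0→A (9c) ∥ CU idle ⇒ 9c, clock 9
[1] DMA t1→B (3c) ∥ CU A:t0 (8c) ⇒ 8c, clock 17
[2] DMA t2→A (4c) ∥ CU B:t1 (8c) ⇒ 8c, clock 25
[3] DMA t3→B (6c) ∥ CU A:t2 (6c) ⇒ 6c, clock 31
[4] DMA t4→A (9c) ∥ CU B:t3 (7c) ⇒ 9c, clock 40
[5] DMA idle ∥ CU A:t4 (5c) ⇒ 5c, clock 45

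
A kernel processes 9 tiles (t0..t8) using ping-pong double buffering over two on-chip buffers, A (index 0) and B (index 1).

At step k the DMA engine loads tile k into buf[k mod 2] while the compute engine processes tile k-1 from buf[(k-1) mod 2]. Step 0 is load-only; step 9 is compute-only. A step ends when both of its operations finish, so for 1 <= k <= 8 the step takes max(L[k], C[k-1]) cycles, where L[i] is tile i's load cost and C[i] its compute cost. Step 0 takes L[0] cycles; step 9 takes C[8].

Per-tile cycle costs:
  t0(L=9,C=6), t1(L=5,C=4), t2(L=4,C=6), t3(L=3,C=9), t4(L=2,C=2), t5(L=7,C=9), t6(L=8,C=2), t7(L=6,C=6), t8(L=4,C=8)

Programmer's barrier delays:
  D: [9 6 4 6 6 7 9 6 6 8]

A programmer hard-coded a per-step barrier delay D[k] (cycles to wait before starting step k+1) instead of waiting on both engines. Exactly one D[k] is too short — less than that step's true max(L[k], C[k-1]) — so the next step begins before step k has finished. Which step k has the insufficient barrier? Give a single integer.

hazard at step 4

step 0: need L[0]=9 = 9; D[0]=9 ok
step 1: need max(L[1]=5,C[0]=6) = 6; D[1]=6 ok
step 2: need max(L[2]=4,C[1]=4) = 4; D[2]=4 ok
step 3: need max(L[3]=3,C[2]=6) = 6; D[3]=6 ok
step 4: need max(L[4]=2,C[3]=9) = 9; D[4]=6 SHORT
step 5: need max(L[5]=7,C[4]=2) = 7; D[5]=7 ok
step 6: need max(L[6]=8,C[5]=9) = 9; D[6]=9 ok
step 7: need max(L[7]=6,C[6]=2) = 6; D[7]=6 ok
step 8: need max(L[8]=4,C[7]=6) = 6; D[8]=6 ok
step 9: need C[8]=8 = 8; D[9]=8 ok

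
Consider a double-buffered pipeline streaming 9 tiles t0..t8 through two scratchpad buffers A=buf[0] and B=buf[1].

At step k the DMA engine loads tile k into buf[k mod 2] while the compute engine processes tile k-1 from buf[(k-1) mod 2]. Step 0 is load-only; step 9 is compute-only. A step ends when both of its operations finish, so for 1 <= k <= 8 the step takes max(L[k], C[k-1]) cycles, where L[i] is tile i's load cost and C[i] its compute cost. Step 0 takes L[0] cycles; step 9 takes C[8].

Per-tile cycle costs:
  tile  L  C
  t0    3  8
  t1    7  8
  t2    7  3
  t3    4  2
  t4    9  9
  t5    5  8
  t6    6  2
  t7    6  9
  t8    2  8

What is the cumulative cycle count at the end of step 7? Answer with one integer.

k=0 load=t0/3c comp=- wait=3 total=3
k=1 load=t1/7c comp=t0/8c wait=8 total=11
k=2 load=t2/7c comp=t1/8c wait=8 total=19
k=3 load=t3/4c comp=t2/3c wait=4 total=23
k=4 load=t4/9c comp=t3/2c wait=9 total=32
k=5 load=t5/5c comp=t4/9c wait=9 total=41
k=6 load=t6/6c comp=t5/8c wait=8 total=49
k=7 load=t7/6c comp=t6/2c wait=6 total=55
k=8 load=t8/2c comp=t7/9c wait=9 total=64
k=9 load=- comp=t8/8c wait=8 total=72

end_cycle[7] = 55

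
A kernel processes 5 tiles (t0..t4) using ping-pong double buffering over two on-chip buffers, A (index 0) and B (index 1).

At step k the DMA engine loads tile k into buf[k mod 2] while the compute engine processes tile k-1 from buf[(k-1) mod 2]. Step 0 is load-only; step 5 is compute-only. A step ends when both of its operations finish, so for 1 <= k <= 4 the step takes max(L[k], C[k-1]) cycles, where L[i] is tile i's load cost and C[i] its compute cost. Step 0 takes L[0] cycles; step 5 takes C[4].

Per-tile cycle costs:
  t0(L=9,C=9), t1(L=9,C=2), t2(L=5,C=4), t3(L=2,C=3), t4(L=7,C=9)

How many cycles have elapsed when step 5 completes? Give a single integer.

end_cycle[5] = 43

  0. 9=9c; end=9; A:t0 B:-
  1. max(9,9)=9c; end=18; A:t0 B:t1
  2. max(5,2)=5c; end=23; A:t2 B:t1
  3. max(2,4)=4c; end=27; A:t2 B:t3
  4. max(7,3)=7c; end=34; A:t4 B:t3
  5. 9=9c; end=43; A:t4 B:t3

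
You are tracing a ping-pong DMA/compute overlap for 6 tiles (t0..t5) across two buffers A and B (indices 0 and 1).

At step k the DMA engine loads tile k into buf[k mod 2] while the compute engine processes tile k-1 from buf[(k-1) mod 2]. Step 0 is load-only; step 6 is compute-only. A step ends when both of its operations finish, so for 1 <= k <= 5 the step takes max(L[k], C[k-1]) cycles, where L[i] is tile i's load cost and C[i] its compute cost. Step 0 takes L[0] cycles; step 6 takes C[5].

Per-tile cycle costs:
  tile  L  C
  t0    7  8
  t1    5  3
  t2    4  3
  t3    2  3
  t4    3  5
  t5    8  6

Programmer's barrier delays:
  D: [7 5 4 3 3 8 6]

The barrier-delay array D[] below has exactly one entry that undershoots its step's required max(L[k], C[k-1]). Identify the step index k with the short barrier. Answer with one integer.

hazard at step 1

k=0 barrier L[0]=7→7c, D[0]=7 ok
k=1 barrier max(L[1]=5,C[0]=8)→8c, D[1]=5 SHORT
k=2 barrier max(L[2]=4,C[1]=3)→4c, D[2]=4 ok
k=3 barrier max(L[3]=2,C[2]=3)→3c, D[3]=3 ok
k=4 barrier max(L[4]=3,C[3]=3)→3c, D[4]=3 ok
k=5 barrier max(L[5]=8,C[4]=5)→8c, D[5]=8 ok
k=6 barrier C[5]=6→6c, D[6]=6 ok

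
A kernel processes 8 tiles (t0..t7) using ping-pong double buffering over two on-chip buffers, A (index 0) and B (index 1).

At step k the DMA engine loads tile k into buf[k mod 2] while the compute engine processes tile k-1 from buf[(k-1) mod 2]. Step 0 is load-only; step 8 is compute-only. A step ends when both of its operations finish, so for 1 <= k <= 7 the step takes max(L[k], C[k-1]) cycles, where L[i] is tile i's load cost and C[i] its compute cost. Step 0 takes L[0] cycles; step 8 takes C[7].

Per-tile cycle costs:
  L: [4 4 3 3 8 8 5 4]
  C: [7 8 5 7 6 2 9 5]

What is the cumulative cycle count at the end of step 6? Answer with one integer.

[0] DMA t0→A (4c) ∥ CU idle ⇒ 4c, clock 4
[1] DMA t1→B (4c) ∥ CU A:t0 (7c) ⇒ 7c, clock 11
[2] DMA t2→A (3c) ∥ CU B:t1 (8c) ⇒ 8c, clock 19
[3] DMA t3→B (3c) ∥ CU A:t2 (5c) ⇒ 5c, clock 24
[4] DMA t4→A (8c) ∥ CU B:t3 (7c) ⇒ 8c, clock 32
[5] DMA t5→B (8c) ∥ CU A:t4 (6c) ⇒ 8c, clock 40
[6] DMA t6→A (5c) ∥ CU B:t5 (2c) ⇒ 5c, clock 45
[7] DMA t7→B (4c) ∥ CU A:t6 (9c) ⇒ 9c, clock 54
[8] DMA idle ∥ CU B:t7 (5c) ⇒ 5c, clock 59

end_cycle[6] = 45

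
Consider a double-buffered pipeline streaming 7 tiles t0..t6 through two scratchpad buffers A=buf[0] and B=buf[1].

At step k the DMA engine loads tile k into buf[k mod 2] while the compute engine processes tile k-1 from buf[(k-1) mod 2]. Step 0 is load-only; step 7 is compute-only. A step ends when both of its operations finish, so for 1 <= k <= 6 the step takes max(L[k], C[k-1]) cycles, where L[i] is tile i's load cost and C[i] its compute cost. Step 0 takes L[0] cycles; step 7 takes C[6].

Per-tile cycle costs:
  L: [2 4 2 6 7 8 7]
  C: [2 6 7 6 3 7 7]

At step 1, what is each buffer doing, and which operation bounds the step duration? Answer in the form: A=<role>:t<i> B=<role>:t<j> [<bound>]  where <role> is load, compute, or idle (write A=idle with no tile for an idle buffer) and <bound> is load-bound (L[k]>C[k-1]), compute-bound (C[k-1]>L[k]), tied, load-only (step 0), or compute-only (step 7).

k=0 load=t0/2c comp=- wait=2 total=2
k=1 load=t1/4c comp=t0/2c wait=4 total=6
k=2 load=t2/2c comp=t1/6c wait=6 total=12
k=3 load=t3/6c comp=t2/7c wait=7 total=19
k=4 load=t4/7c comp=t3/6c wait=7 total=26
k=5 load=t5/8c comp=t4/3c wait=8 total=34
k=6 load=t6/7c comp=t5/7c wait=7 total=41
k=7 load=- comp=t6/7c wait=7 total=48

step 1: A=compute:t0 B=load:t1 [load-bound]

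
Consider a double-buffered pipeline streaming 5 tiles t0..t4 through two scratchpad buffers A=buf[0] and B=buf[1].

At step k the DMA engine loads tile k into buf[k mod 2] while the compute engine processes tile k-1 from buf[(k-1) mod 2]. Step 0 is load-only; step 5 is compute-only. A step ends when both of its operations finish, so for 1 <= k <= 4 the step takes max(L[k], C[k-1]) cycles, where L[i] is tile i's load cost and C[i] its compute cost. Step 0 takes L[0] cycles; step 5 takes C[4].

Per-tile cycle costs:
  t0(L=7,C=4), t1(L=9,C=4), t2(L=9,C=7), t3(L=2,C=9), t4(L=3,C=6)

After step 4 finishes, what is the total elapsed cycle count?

end_cycle[4] = 41

[0] DMA t0→A (7c) ∥ CU idle ⇒ 7c, clock 7
[1] DMA t1→B (9c) ∥ CU A:t0 (4c) ⇒ 9c, clock 16
[2] DMA t2→A (9c) ∥ CU B:t1 (4c) ⇒ 9c, clock 25
[3] DMA t3→B (2c) ∥ CU A:t2 (7c) ⇒ 7c, clock 32
[4] DMA t4→A (3c) ∥ CU B:t3 (9c) ⇒ 9c, clock 41
[5] DMA idle ∥ CU A:t4 (6c) ⇒ 6c, clock 47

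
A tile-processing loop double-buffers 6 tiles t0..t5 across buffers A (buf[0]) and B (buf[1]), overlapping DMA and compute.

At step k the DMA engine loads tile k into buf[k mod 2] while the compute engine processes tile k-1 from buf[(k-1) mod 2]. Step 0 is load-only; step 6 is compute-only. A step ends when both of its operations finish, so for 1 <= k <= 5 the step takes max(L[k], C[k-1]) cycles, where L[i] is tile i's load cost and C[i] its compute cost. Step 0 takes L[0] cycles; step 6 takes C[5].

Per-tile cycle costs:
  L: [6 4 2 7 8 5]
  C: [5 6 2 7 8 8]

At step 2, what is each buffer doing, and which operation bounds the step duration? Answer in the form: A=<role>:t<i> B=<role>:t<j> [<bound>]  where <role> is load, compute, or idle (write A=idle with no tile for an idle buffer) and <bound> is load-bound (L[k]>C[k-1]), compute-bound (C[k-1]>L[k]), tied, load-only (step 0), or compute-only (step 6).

  0. 6=6c; end=6; A:t0 B:-
  1. max(4,5)=5c; end=11; A:t0 B:t1
  2. max(2,6)=6c; end=17; A:t2 B:t1
  3. max(7,2)=7c; end=24; A:t2 B:t3
  4. max(8,7)=8c; end=32; A:t4 B:t3
  5. max(5,8)=8c; end=40; A:t4 B:t5
  6. 8=8c; end=48; A:t4 B:t5

step 2: A=load:t2 B=compute:t1 [compute-bound]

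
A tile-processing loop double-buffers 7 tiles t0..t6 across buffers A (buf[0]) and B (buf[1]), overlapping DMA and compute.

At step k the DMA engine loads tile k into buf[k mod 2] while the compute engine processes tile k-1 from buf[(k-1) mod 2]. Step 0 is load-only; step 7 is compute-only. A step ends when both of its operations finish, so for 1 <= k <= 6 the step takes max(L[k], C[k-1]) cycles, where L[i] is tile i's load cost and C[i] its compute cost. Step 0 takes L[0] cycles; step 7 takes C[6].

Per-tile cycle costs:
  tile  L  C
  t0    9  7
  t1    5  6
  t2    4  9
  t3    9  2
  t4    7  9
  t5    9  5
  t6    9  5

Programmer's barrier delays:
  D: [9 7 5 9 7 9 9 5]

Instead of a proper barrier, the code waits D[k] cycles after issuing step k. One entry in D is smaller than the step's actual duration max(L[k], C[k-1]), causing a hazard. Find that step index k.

hazard at step 2

step 0: need L[0]=9 = 9; D[0]=9 ok
step 1: need max(L[1]=5,C[0]=7) = 7; D[1]=7 ok
step 2: need max(L[2]=4,C[1]=6) = 6; D[2]=5 SHORT
step 3: need max(L[3]=9,C[2]=9) = 9; D[3]=9 ok
step 4: need max(L[4]=7,C[3]=2) = 7; D[4]=7 ok
step 5: need max(L[5]=9,C[4]=9) = 9; D[5]=9 ok
step 6: need max(L[6]=9,C[5]=5) = 9; D[6]=9 ok
step 7: need C[6]=5 = 5; D[7]=5 ok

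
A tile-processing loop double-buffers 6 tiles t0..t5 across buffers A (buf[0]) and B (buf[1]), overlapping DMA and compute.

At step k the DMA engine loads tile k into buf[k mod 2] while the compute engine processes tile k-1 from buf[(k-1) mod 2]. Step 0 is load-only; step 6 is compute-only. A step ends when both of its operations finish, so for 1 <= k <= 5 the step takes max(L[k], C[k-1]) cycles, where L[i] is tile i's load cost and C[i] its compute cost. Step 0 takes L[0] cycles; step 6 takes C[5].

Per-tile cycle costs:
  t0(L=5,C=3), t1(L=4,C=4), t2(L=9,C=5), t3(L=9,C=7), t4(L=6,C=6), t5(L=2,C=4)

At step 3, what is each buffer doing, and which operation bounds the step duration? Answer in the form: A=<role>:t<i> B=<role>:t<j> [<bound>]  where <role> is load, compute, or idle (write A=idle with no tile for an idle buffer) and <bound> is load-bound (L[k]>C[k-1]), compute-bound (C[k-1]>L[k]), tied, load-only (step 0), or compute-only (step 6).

step 3: A=compute:t2 B=load:t3 [load-bound]

k=0 load=t0/5c comp=- wait=5 total=5
k=1 load=t1/4c comp=t0/3c wait=4 total=9
k=2 load=t2/9c comp=t1/4c wait=9 total=18
k=3 load=t3/9c comp=t2/5c wait=9 total=27
k=4 load=t4/6c comp=t3/7c wait=7 total=34
k=5 load=t5/2c comp=t4/6c wait=6 total=40
k=6 load=- comp=t5/4c wait=4 total=44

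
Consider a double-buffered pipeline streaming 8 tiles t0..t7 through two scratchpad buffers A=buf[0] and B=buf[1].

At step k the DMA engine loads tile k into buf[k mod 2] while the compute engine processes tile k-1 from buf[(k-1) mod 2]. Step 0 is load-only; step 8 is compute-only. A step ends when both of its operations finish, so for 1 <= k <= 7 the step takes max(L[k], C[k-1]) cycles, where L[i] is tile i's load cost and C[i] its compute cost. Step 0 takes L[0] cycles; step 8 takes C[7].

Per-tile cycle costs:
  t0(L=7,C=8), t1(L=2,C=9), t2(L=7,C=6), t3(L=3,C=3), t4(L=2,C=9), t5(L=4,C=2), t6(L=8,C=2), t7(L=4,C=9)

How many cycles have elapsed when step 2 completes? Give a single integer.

end_cycle[2] = 24

  0. 7=7c; end=7; A:t0 B:-
  1. max(2,8)=8c; end=15; A:t0 B:t1
  2. max(7,9)=9c; end=24; A:t2 B:t1
  3. max(3,6)=6c; end=30; A:t2 B:t3
  4. max(2,3)=3c; end=33; A:t4 B:t3
  5. max(4,9)=9c; end=42; A:t4 B:t5
  6. max(8,2)=8c; end=50; A:t6 B:t5
  7. max(4,2)=4c; end=54; A:t6 B:t7
  8. 9=9c; end=63; A:t6 B:t7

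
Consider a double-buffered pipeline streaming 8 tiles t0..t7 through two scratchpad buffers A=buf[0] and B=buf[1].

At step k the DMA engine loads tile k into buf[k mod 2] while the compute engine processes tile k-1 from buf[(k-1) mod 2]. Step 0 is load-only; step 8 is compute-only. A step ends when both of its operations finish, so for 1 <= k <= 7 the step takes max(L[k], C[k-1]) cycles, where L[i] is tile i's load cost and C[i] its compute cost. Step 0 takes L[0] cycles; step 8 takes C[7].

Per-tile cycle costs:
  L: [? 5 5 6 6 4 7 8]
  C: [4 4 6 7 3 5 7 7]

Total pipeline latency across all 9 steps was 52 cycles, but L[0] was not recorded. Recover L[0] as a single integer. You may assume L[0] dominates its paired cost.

L[0] = 3

step 0 | dur = L[0]=? = L[0]  (unknown; binding)
step 1 | dur = max(L[1]=5, C[0]=4) = 5
step 2 | dur = max(L[2]=5, C[1]=4) = 5
step 3 | dur = max(L[3]=6, C[2]=6) = 6
step 4 | dur = max(L[4]=6, C[3]=7) = 7
step 5 | dur = max(L[5]=4, C[4]=3) = 4
step 6 | dur = max(L[6]=7, C[5]=5) = 7
step 7 | dur = max(L[7]=8, C[6]=7) = 8
step 8 | dur = C[7]=7 = 7
sum of known step durations = 49
dur[0] = total - known = 52 - 49 = 3
L[0] is the binding max in step 0, so L[0] = dur[0] = 3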